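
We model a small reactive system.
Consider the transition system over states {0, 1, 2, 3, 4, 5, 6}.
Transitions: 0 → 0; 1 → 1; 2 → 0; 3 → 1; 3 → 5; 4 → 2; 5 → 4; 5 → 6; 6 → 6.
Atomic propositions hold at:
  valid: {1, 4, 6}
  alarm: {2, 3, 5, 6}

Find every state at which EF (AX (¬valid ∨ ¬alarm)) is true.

{0, 1, 2, 3, 4, 5}

Sat(¬valid) = {0, 2, 3, 5}
Sat(¬alarm) = {0, 1, 4}
Sat(¬valid ∨ ¬alarm) = {0, 1, 2, 3, 4, 5}
Sat(AX (¬valid ∨ ¬alarm)) = {s : every successor in {0, 1, 2, 3, 4, 5}} = {0, 1, 2, 3, 4}
EF (AX (¬valid ∨ ¬alarm)): least fixpoint, start Z0 = {0, 1, 2, 3, 4}, add states with some successor in Z. Z1 = {0, 1, 2, 3, 4, 5}; fixed.
Sat(EF (AX (¬valid ∨ ¬alarm))) = {0, 1, 2, 3, 4, 5}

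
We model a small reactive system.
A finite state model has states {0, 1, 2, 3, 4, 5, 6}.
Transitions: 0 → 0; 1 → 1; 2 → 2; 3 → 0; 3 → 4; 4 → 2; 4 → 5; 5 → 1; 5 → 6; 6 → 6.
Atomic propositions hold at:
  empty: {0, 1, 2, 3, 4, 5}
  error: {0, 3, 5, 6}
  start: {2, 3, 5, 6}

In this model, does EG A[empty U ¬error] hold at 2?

Yes

Sat(¬error) = {1, 2, 4}
A[empty U ¬error]: least fixpoint, start Z0 = Sat(¬error) = {1, 2, 4}, add states in Sat(empty) with every successor in Z. Already a fixed point.
Sat(A[empty U ¬error]) = {1, 2, 4}
EG A[empty U ¬error]: greatest fixpoint, start Z0 = {1, 2, 4}, keep only states in Sat with some successor in Z. Already a fixed point.
Sat(EG A[empty U ¬error]) = {1, 2, 4}
2 ∈ Sat(EG A[empty U ¬error]) = {1, 2, 4}, so the formula holds at 2.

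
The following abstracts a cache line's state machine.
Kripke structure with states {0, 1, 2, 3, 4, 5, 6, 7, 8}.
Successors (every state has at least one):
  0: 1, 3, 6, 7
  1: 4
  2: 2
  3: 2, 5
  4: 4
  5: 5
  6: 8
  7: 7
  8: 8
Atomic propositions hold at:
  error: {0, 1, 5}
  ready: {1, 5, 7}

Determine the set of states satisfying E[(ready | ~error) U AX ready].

Sat(~error) = {2, 3, 4, 6, 7, 8}
Sat(ready | ~error) = {1, 2, 3, 4, 5, 6, 7, 8}
Sat(AX ready) = {s : every successor in {1, 5, 7}} = {5, 7}
E[(ready | ~error) U AX ready]: least fixpoint, start Z0 = Sat(AX ready) = {5, 7}, add states in Sat(ready | ~error) with some successor in Z. Z1 = {3, 5, 7}; fixed.
Sat(E[(ready | ~error) U AX ready]) = {3, 5, 7}

{3, 5, 7}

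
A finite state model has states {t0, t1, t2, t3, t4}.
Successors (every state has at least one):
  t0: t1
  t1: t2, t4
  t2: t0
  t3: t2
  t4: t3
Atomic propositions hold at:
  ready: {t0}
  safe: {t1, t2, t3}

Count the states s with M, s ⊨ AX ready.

1

Sat(AX ready) = {s : every successor in {t0}} = {t2}
|Sat(AX ready)| = |{t2}| = 1.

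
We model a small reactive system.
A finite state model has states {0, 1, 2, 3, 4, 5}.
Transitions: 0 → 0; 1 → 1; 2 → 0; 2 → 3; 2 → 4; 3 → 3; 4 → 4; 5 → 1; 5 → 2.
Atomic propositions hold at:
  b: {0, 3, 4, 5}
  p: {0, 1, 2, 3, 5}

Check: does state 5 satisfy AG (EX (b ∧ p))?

Sat(b ∧ p) = {0, 3, 5}
Sat(EX (b ∧ p)) = {s : some successor in {0, 3, 5}} = {0, 2, 3}
AG (EX (b ∧ p)): greatest fixpoint, start Z0 = {0, 2, 3}, keep only states in Sat with every successor in Z. Z1 = {0, 3}; fixed.
Sat(AG (EX (b ∧ p))) = {0, 3}
5 ∉ Sat(AG (EX (b ∧ p))) = {0, 3}, so the formula does not hold at 5.

No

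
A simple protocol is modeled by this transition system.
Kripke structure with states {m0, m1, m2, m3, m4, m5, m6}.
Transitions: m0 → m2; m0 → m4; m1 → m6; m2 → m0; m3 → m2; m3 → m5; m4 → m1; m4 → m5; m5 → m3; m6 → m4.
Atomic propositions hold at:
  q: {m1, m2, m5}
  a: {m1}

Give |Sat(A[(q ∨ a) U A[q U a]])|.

Sat(q ∨ a) = {m1, m2, m5}
A[q U a]: least fixpoint, start Z0 = Sat(a) = {m1}, add states in Sat(q) with every successor in Z. Already a fixed point.
Sat(A[q U a]) = {m1}
A[(q ∨ a) U A[q U a]]: least fixpoint, start Z0 = Sat(A[q U a]) = {m1}, add states in Sat(q ∨ a) with every successor in Z. Already a fixed point.
Sat(A[(q ∨ a) U A[q U a]]) = {m1}
|Sat(A[(q ∨ a) U A[q U a]])| = |{m1}| = 1.

1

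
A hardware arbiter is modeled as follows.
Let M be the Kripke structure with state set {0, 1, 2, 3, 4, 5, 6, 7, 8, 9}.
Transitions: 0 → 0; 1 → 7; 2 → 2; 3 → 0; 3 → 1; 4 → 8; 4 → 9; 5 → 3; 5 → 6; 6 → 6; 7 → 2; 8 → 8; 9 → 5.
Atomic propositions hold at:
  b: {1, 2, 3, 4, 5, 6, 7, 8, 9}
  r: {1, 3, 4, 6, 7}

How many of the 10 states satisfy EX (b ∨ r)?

Sat(b ∨ r) = {1, 2, 3, 4, 5, 6, 7, 8, 9}
Sat(EX (b ∨ r)) = {s : some successor in {1, 2, 3, 4, 5, 6, 7, 8, 9}} = {1, 2, 3, 4, 5, 6, 7, 8, 9}
|Sat(EX (b ∨ r))| = |{1, 2, 3, 4, 5, 6, 7, 8, 9}| = 9.

9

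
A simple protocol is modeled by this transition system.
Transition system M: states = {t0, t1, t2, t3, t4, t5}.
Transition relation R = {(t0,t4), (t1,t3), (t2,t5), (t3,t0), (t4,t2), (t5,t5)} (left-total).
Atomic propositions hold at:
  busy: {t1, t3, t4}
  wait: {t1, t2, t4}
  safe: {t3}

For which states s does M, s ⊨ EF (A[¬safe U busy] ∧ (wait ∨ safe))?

Sat(¬safe) = {t0, t1, t2, t4, t5}
A[¬safe U busy]: least fixpoint, start Z0 = Sat(busy) = {t1, t3, t4}, add states in Sat(¬safe) with every successor in Z. Z1 = {t0, t1, t3, t4}; fixed.
Sat(A[¬safe U busy]) = {t0, t1, t3, t4}
Sat(wait ∨ safe) = {t1, t2, t3, t4}
Sat(A[¬safe U busy] ∧ (wait ∨ safe)) = {t1, t3, t4}
EF (A[¬safe U busy] ∧ (wait ∨ safe)): least fixpoint, start Z0 = {t1, t3, t4}, add states with some successor in Z. Z1 = {t0, t1, t3, t4}; fixed.
Sat(EF (A[¬safe U busy] ∧ (wait ∨ safe))) = {t0, t1, t3, t4}

{t0, t1, t3, t4}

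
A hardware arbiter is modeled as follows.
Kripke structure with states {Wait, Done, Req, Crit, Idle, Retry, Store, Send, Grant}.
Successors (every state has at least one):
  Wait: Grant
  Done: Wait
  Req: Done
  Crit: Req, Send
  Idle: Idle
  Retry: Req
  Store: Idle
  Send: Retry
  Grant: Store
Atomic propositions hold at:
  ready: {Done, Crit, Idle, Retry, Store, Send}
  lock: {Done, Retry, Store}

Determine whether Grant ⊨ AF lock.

Yes

AF lock: least fixpoint, start Z0 = {Done, Retry, Store}, add states with every successor in Z. Z1 = {Done, Req, Retry, Store, Send, Grant}; Z2 = {Wait, Done, Req, Crit, Retry, Store, Send, Grant}; fixed.
Sat(AF lock) = {Wait, Done, Req, Crit, Retry, Store, Send, Grant}
Grant ∈ Sat(AF lock) = {Wait, Done, Req, Crit, Retry, Store, Send, Grant}, so the formula holds at Grant.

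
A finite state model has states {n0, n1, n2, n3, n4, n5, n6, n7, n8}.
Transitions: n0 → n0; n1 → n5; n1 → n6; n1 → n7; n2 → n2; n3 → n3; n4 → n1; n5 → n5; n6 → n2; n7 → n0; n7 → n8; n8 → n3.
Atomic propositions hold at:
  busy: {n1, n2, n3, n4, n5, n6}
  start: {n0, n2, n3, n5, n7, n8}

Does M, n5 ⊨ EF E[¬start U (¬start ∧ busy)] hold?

Sat(¬start) = {n1, n4, n6}
Sat(¬start ∧ busy) = {n1, n4, n6}
E[¬start U (¬start ∧ busy)]: least fixpoint, start Z0 = Sat((¬start ∧ busy)) = {n1, n4, n6}, add states in Sat(¬start) with some successor in Z. Already a fixed point.
Sat(E[¬start U (¬start ∧ busy)]) = {n1, n4, n6}
EF E[¬start U (¬start ∧ busy)]: least fixpoint, start Z0 = {n1, n4, n6}, add states with some successor in Z. Already a fixed point.
Sat(EF E[¬start U (¬start ∧ busy)]) = {n1, n4, n6}
n5 ∉ Sat(EF E[¬start U (¬start ∧ busy)]) = {n1, n4, n6}, so the formula does not hold at n5.

No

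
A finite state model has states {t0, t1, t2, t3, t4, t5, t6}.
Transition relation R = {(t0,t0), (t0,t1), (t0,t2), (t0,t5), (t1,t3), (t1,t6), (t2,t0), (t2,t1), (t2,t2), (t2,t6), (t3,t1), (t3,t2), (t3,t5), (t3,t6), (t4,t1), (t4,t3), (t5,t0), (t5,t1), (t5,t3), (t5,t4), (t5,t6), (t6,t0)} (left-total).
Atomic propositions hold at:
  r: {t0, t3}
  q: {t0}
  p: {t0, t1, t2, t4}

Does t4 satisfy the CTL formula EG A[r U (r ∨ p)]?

Yes

Sat(r ∨ p) = {t0, t1, t2, t3, t4}
A[r U (r ∨ p)]: least fixpoint, start Z0 = Sat((r ∨ p)) = {t0, t1, t2, t3, t4}, add states in Sat(r) with every successor in Z. Already a fixed point.
Sat(A[r U (r ∨ p)]) = {t0, t1, t2, t3, t4}
EG A[r U (r ∨ p)]: greatest fixpoint, start Z0 = {t0, t1, t2, t3, t4}, keep only states in Sat with some successor in Z. Already a fixed point.
Sat(EG A[r U (r ∨ p)]) = {t0, t1, t2, t3, t4}
t4 ∈ Sat(EG A[r U (r ∨ p)]) = {t0, t1, t2, t3, t4}, so the formula holds at t4.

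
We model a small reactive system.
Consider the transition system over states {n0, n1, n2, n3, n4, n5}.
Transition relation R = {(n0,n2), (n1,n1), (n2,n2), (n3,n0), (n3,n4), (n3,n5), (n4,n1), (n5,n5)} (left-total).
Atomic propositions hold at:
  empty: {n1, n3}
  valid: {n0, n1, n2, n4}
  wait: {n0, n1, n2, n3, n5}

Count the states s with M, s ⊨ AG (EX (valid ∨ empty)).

Sat(valid ∨ empty) = {n0, n1, n2, n3, n4}
Sat(EX (valid ∨ empty)) = {s : some successor in {n0, n1, n2, n3, n4}} = {n0, n1, n2, n3, n4}
AG (EX (valid ∨ empty)): greatest fixpoint, start Z0 = {n0, n1, n2, n3, n4}, keep only states in Sat with every successor in Z. Z1 = {n0, n1, n2, n4}; fixed.
Sat(AG (EX (valid ∨ empty))) = {n0, n1, n2, n4}
|Sat(AG (EX (valid ∨ empty)))| = |{n0, n1, n2, n4}| = 4.

4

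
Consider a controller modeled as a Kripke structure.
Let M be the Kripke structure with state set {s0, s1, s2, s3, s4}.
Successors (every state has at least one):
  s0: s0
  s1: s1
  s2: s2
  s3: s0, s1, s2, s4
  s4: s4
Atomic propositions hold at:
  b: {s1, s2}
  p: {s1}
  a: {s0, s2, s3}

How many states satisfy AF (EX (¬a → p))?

4

Sat(¬a) = {s1, s4}
Sat(¬a → p) = {s0, s1, s2, s3}
Sat(EX (¬a → p)) = {s : some successor in {s0, s1, s2, s3}} = {s0, s1, s2, s3}
AF (EX (¬a → p)): least fixpoint, start Z0 = {s0, s1, s2, s3}, add states with every successor in Z. Already a fixed point.
Sat(AF (EX (¬a → p))) = {s0, s1, s2, s3}
|Sat(AF (EX (¬a → p)))| = |{s0, s1, s2, s3}| = 4.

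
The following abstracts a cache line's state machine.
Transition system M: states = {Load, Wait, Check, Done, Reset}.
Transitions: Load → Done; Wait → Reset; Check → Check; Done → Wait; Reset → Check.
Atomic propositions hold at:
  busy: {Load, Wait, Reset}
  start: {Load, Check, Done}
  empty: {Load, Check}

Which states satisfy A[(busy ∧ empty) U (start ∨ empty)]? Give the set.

{Load, Check, Done}

Sat(busy ∧ empty) = {Load}
Sat(start ∨ empty) = {Load, Check, Done}
A[(busy ∧ empty) U (start ∨ empty)]: least fixpoint, start Z0 = Sat((start ∨ empty)) = {Load, Check, Done}, add states in Sat(busy ∧ empty) with every successor in Z. Already a fixed point.
Sat(A[(busy ∧ empty) U (start ∨ empty)]) = {Load, Check, Done}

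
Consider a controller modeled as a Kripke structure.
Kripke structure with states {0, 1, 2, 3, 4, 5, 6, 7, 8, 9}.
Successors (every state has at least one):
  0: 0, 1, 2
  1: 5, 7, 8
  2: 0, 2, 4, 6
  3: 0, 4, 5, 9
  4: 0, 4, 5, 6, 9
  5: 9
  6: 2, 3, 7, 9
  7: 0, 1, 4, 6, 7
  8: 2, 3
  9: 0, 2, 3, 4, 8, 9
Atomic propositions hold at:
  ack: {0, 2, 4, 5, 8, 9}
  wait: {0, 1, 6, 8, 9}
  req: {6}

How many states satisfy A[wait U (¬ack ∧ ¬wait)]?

Sat(¬ack) = {1, 3, 6, 7}
Sat(¬wait) = {2, 3, 4, 5, 7}
Sat(¬ack ∧ ¬wait) = {3, 7}
A[wait U (¬ack ∧ ¬wait)]: least fixpoint, start Z0 = Sat((¬ack ∧ ¬wait)) = {3, 7}, add states in Sat(wait) with every successor in Z. Already a fixed point.
Sat(A[wait U (¬ack ∧ ¬wait)]) = {3, 7}
|Sat(A[wait U (¬ack ∧ ¬wait)])| = |{3, 7}| = 2.

2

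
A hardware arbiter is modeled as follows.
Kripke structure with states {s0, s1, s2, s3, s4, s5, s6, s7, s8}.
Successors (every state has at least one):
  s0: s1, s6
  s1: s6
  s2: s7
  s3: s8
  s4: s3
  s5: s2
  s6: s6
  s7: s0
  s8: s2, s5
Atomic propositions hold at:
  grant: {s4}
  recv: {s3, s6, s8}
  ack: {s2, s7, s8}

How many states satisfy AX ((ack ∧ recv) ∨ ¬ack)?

6

Sat(ack ∧ recv) = {s8}
Sat(¬ack) = {s0, s1, s3, s4, s5, s6}
Sat((ack ∧ recv) ∨ ¬ack) = {s0, s1, s3, s4, s5, s6, s8}
Sat(AX ((ack ∧ recv) ∨ ¬ack)) = {s : every successor in {s0, s1, s3, s4, s5, s6, s8}} = {s0, s1, s3, s4, s6, s7}
|Sat(AX ((ack ∧ recv) ∨ ¬ack))| = |{s0, s1, s3, s4, s6, s7}| = 6.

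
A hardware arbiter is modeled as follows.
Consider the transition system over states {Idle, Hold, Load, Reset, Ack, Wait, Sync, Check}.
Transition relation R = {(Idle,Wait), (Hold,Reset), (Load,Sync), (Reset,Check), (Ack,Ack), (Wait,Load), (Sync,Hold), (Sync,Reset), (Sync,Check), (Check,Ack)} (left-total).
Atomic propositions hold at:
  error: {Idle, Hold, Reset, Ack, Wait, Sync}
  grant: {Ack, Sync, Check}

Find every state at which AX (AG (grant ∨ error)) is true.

Sat(grant ∨ error) = {Idle, Hold, Reset, Ack, Wait, Sync, Check}
AG (grant ∨ error): greatest fixpoint, start Z0 = {Idle, Hold, Reset, Ack, Wait, Sync, Check}, keep only states in Sat with every successor in Z. Z1 = {Idle, Hold, Reset, Ack, Sync, Check}; Z2 = {Hold, Reset, Ack, Sync, Check}; fixed.
Sat(AG (grant ∨ error)) = {Hold, Reset, Ack, Sync, Check}
Sat(AX (AG (grant ∨ error))) = {s : every successor in {Hold, Reset, Ack, Sync, Check}} = {Hold, Load, Reset, Ack, Sync, Check}

{Hold, Load, Reset, Ack, Sync, Check}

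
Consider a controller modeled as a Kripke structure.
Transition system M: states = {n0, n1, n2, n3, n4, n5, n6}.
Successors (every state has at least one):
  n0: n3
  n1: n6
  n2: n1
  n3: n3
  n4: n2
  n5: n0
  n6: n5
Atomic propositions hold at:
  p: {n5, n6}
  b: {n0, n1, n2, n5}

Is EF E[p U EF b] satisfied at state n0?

Yes

EF b: least fixpoint, start Z0 = {n0, n1, n2, n5}, add states with some successor in Z. Z1 = {n0, n1, n2, n4, n5, n6}; fixed.
Sat(EF b) = {n0, n1, n2, n4, n5, n6}
E[p U EF b]: least fixpoint, start Z0 = Sat(EF b) = {n0, n1, n2, n4, n5, n6}, add states in Sat(p) with some successor in Z. Already a fixed point.
Sat(E[p U EF b]) = {n0, n1, n2, n4, n5, n6}
EF E[p U EF b]: least fixpoint, start Z0 = {n0, n1, n2, n4, n5, n6}, add states with some successor in Z. Already a fixed point.
Sat(EF E[p U EF b]) = {n0, n1, n2, n4, n5, n6}
n0 ∈ Sat(EF E[p U EF b]) = {n0, n1, n2, n4, n5, n6}, so the formula holds at n0.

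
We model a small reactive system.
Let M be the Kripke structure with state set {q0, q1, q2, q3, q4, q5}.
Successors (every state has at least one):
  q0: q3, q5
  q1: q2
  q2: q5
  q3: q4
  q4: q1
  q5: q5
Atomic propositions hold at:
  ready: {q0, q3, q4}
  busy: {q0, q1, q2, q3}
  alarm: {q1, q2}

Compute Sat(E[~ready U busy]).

Sat(~ready) = {q1, q2, q5}
E[~ready U busy]: least fixpoint, start Z0 = Sat(busy) = {q0, q1, q2, q3}, add states in Sat(~ready) with some successor in Z. Already a fixed point.
Sat(E[~ready U busy]) = {q0, q1, q2, q3}

{q0, q1, q2, q3}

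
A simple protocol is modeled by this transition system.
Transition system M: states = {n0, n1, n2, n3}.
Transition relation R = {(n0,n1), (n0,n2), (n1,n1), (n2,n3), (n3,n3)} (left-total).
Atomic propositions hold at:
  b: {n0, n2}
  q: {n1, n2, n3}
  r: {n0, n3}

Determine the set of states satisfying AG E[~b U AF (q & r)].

Sat(~b) = {n1, n3}
Sat(q & r) = {n3}
AF (q & r): least fixpoint, start Z0 = {n3}, add states with every successor in Z. Z1 = {n2, n3}; fixed.
Sat(AF (q & r)) = {n2, n3}
E[~b U AF (q & r)]: least fixpoint, start Z0 = Sat(AF (q & r)) = {n2, n3}, add states in Sat(~b) with some successor in Z. Already a fixed point.
Sat(E[~b U AF (q & r)]) = {n2, n3}
AG E[~b U AF (q & r)]: greatest fixpoint, start Z0 = {n2, n3}, keep only states in Sat with every successor in Z. Already a fixed point.
Sat(AG E[~b U AF (q & r)]) = {n2, n3}

{n2, n3}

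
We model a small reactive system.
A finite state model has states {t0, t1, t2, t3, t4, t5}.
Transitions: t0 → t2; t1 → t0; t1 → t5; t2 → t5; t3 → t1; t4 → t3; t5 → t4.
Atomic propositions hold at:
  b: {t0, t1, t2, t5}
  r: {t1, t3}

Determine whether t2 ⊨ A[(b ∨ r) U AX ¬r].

Sat(b ∨ r) = {t0, t1, t2, t3, t5}
Sat(¬r) = {t0, t2, t4, t5}
Sat(AX ¬r) = {s : every successor in {t0, t2, t4, t5}} = {t0, t1, t2, t5}
A[(b ∨ r) U AX ¬r]: least fixpoint, start Z0 = Sat(AX ¬r) = {t0, t1, t2, t5}, add states in Sat(b ∨ r) with every successor in Z. Z1 = {t0, t1, t2, t3, t5}; fixed.
Sat(A[(b ∨ r) U AX ¬r]) = {t0, t1, t2, t3, t5}
t2 ∈ Sat(A[(b ∨ r) U AX ¬r]) = {t0, t1, t2, t3, t5}, so the formula holds at t2.

Yes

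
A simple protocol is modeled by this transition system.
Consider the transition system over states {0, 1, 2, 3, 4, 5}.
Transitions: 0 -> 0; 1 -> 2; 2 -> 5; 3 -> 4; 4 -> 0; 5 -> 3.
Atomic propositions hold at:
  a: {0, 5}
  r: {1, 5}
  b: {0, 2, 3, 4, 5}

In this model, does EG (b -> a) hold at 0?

Sat(b -> a) = {0, 1, 5}
EG (b -> a): greatest fixpoint, start Z0 = {0, 1, 5}, keep only states in Sat with some successor in Z. Z1 = {0}; fixed.
Sat(EG (b -> a)) = {0}
0 ∈ Sat(EG (b -> a)) = {0}, so the formula holds at 0.

Yes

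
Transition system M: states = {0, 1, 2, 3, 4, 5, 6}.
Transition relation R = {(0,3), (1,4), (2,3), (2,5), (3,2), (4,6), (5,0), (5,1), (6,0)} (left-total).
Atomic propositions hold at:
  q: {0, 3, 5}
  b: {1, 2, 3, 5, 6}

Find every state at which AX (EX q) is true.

{3, 4, 6}

Sat(EX q) = {s : some successor in {0, 3, 5}} = {0, 2, 5, 6}
Sat(AX (EX q)) = {s : every successor in {0, 2, 5, 6}} = {3, 4, 6}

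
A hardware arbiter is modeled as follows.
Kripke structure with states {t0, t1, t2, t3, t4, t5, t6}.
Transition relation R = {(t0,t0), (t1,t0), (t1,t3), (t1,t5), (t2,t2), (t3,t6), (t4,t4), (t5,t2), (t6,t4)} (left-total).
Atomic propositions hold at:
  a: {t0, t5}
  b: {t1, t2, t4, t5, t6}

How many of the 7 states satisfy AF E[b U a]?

3

E[b U a]: least fixpoint, start Z0 = Sat(a) = {t0, t5}, add states in Sat(b) with some successor in Z. Z1 = {t0, t1, t5}; fixed.
Sat(E[b U a]) = {t0, t1, t5}
AF E[b U a]: least fixpoint, start Z0 = {t0, t1, t5}, add states with every successor in Z. Already a fixed point.
Sat(AF E[b U a]) = {t0, t1, t5}
|Sat(AF E[b U a])| = |{t0, t1, t5}| = 3.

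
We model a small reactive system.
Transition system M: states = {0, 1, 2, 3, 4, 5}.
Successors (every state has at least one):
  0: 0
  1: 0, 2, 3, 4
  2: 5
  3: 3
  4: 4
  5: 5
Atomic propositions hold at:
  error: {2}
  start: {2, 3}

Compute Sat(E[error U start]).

E[error U start]: least fixpoint, start Z0 = Sat(start) = {2, 3}, add states in Sat(error) with some successor in Z. Already a fixed point.
Sat(E[error U start]) = {2, 3}

{2, 3}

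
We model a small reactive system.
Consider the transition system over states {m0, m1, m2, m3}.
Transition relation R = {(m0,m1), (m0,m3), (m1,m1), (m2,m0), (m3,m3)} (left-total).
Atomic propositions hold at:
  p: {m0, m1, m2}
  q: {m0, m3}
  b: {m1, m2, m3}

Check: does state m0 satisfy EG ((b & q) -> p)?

Sat(b & q) = {m3}
Sat((b & q) -> p) = {m0, m1, m2}
EG ((b & q) -> p): greatest fixpoint, start Z0 = {m0, m1, m2}, keep only states in Sat with some successor in Z. Already a fixed point.
Sat(EG ((b & q) -> p)) = {m0, m1, m2}
m0 ∈ Sat(EG ((b & q) -> p)) = {m0, m1, m2}, so the formula holds at m0.

Yes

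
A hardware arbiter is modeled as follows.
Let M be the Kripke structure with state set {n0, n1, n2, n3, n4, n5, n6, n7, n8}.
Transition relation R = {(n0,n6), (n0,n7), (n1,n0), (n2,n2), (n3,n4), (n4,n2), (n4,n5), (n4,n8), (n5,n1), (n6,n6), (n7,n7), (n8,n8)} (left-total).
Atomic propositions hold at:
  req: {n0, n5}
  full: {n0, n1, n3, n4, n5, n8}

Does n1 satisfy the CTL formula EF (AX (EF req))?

Yes

EF req: least fixpoint, start Z0 = {n0, n5}, add states with some successor in Z. Z1 = {n0, n1, n4, n5}; Z2 = {n0, n1, n3, n4, n5}; fixed.
Sat(EF req) = {n0, n1, n3, n4, n5}
Sat(AX (EF req)) = {s : every successor in {n0, n1, n3, n4, n5}} = {n1, n3, n5}
EF (AX (EF req)): least fixpoint, start Z0 = {n1, n3, n5}, add states with some successor in Z. Z1 = {n1, n3, n4, n5}; fixed.
Sat(EF (AX (EF req))) = {n1, n3, n4, n5}
n1 ∈ Sat(EF (AX (EF req))) = {n1, n3, n4, n5}, so the formula holds at n1.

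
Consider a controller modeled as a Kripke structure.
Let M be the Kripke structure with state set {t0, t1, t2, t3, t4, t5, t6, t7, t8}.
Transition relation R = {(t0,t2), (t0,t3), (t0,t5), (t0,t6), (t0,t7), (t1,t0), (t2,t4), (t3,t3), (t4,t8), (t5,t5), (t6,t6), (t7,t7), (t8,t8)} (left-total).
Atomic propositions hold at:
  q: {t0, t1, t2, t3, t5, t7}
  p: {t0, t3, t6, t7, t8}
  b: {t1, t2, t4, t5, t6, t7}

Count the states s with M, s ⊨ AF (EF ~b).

Sat(~b) = {t0, t3, t8}
EF ~b: least fixpoint, start Z0 = {t0, t3, t8}, add states with some successor in Z. Z1 = {t0, t1, t3, t4, t8}; Z2 = {t0, t1, t2, t3, t4, t8}; fixed.
Sat(EF ~b) = {t0, t1, t2, t3, t4, t8}
AF (EF ~b): least fixpoint, start Z0 = {t0, t1, t2, t3, t4, t8}, add states with every successor in Z. Already a fixed point.
Sat(AF (EF ~b)) = {t0, t1, t2, t3, t4, t8}
|Sat(AF (EF ~b))| = |{t0, t1, t2, t3, t4, t8}| = 6.

6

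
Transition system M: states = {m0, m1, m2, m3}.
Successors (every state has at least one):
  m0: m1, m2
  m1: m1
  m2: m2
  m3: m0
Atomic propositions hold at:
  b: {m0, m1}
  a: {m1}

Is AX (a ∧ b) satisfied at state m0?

Sat(a ∧ b) = {m1}
Sat(AX (a ∧ b)) = {s : every successor in {m1}} = {m1}
m0 ∉ Sat(AX (a ∧ b)) = {m1}, so the formula does not hold at m0.

No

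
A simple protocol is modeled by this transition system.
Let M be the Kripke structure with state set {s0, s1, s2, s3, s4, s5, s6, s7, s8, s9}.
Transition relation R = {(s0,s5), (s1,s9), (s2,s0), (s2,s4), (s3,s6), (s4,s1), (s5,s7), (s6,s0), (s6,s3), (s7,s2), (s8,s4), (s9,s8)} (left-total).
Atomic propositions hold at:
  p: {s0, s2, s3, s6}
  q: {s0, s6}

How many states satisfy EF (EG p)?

EG p: greatest fixpoint, start Z0 = {s0, s2, s3, s6}, keep only states in Sat with some successor in Z. Z1 = {s2, s3, s6}; Z2 = {s3, s6}; fixed.
Sat(EG p) = {s3, s6}
EF (EG p): least fixpoint, start Z0 = {s3, s6}, add states with some successor in Z. Already a fixed point.
Sat(EF (EG p)) = {s3, s6}
|Sat(EF (EG p))| = |{s3, s6}| = 2.

2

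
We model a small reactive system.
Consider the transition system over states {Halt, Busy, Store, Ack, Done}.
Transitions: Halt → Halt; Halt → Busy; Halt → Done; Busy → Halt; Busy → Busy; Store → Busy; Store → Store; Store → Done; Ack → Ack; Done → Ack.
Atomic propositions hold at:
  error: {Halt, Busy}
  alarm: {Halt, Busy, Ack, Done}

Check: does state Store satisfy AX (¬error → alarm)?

No

Sat(¬error) = {Store, Ack, Done}
Sat(¬error → alarm) = {Halt, Busy, Ack, Done}
Sat(AX (¬error → alarm)) = {s : every successor in {Halt, Busy, Ack, Done}} = {Halt, Busy, Ack, Done}
Store ∉ Sat(AX (¬error → alarm)) = {Halt, Busy, Ack, Done}, so the formula does not hold at Store.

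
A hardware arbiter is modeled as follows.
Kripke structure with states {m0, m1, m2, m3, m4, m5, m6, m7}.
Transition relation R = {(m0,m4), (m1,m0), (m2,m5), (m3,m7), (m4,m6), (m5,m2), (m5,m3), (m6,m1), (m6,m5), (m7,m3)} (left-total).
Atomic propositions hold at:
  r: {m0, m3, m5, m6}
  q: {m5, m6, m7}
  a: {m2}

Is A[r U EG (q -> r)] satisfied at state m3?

Sat(q -> r) = {m0, m1, m2, m3, m4, m5, m6}
EG (q -> r): greatest fixpoint, start Z0 = {m0, m1, m2, m3, m4, m5, m6}, keep only states in Sat with some successor in Z. Z1 = {m0, m1, m2, m4, m5, m6}; fixed.
Sat(EG (q -> r)) = {m0, m1, m2, m4, m5, m6}
A[r U EG (q -> r)]: least fixpoint, start Z0 = Sat(EG (q -> r)) = {m0, m1, m2, m4, m5, m6}, add states in Sat(r) with every successor in Z. Already a fixed point.
Sat(A[r U EG (q -> r)]) = {m0, m1, m2, m4, m5, m6}
m3 ∉ Sat(A[r U EG (q -> r)]) = {m0, m1, m2, m4, m5, m6}, so the formula does not hold at m3.

No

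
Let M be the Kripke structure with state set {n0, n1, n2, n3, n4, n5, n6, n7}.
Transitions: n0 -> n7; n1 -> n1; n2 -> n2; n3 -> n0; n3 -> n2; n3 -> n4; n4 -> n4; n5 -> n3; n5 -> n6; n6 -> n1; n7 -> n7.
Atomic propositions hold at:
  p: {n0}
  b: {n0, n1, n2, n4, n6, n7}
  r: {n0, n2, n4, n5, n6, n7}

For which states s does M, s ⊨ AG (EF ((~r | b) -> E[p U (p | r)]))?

{n0, n2, n3, n4, n7}

Sat(~r) = {n1, n3}
Sat(~r | b) = {n0, n1, n2, n3, n4, n6, n7}
Sat(p | r) = {n0, n2, n4, n5, n6, n7}
E[p U (p | r)]: least fixpoint, start Z0 = Sat((p | r)) = {n0, n2, n4, n5, n6, n7}, add states in Sat(p) with some successor in Z. Already a fixed point.
Sat(E[p U (p | r)]) = {n0, n2, n4, n5, n6, n7}
Sat((~r | b) -> E[p U (p | r)]) = {n0, n2, n4, n5, n6, n7}
EF ((~r | b) -> E[p U (p | r)]): least fixpoint, start Z0 = {n0, n2, n4, n5, n6, n7}, add states with some successor in Z. Z1 = {n0, n2, n3, n4, n5, n6, n7}; fixed.
Sat(EF ((~r | b) -> E[p U (p | r)])) = {n0, n2, n3, n4, n5, n6, n7}
AG (EF ((~r | b) -> E[p U (p | r)])): greatest fixpoint, start Z0 = {n0, n2, n3, n4, n5, n6, n7}, keep only states in Sat with every successor in Z. Z1 = {n0, n2, n3, n4, n5, n7}; Z2 = {n0, n2, n3, n4, n7}; fixed.
Sat(AG (EF ((~r | b) -> E[p U (p | r)]))) = {n0, n2, n3, n4, n7}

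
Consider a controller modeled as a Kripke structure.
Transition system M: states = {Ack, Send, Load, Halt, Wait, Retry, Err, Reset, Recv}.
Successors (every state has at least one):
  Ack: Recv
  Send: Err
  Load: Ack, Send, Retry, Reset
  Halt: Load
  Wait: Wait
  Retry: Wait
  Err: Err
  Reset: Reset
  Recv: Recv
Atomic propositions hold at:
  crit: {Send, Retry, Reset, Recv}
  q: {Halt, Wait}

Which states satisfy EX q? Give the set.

{Wait, Retry}

Sat(EX q) = {s : some successor in {Halt, Wait}} = {Wait, Retry}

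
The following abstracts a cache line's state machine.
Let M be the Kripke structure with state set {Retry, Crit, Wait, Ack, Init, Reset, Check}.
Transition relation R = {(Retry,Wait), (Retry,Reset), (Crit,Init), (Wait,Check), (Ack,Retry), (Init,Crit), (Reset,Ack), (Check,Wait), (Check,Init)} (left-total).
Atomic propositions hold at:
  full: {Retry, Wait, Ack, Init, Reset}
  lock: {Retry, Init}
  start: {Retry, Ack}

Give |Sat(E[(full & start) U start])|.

2

Sat(full & start) = {Retry, Ack}
E[(full & start) U start]: least fixpoint, start Z0 = Sat(start) = {Retry, Ack}, add states in Sat(full & start) with some successor in Z. Already a fixed point.
Sat(E[(full & start) U start]) = {Retry, Ack}
|Sat(E[(full & start) U start])| = |{Retry, Ack}| = 2.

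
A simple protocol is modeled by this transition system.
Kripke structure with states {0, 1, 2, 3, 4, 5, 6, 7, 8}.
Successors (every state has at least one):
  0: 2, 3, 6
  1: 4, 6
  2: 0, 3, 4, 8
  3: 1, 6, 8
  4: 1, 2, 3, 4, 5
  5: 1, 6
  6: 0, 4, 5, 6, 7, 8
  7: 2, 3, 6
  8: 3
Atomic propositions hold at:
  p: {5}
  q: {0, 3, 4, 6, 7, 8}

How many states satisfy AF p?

AF p: least fixpoint, start Z0 = {5}, add states with every successor in Z. Already a fixed point.
Sat(AF p) = {5}
|Sat(AF p)| = |{5}| = 1.

1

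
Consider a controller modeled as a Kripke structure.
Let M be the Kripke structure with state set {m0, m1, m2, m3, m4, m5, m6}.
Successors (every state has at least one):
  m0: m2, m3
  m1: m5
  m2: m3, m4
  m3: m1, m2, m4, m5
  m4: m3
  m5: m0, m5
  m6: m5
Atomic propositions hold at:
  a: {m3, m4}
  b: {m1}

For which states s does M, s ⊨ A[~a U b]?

Sat(~a) = {m0, m1, m2, m5, m6}
A[~a U b]: least fixpoint, start Z0 = Sat(b) = {m1}, add states in Sat(~a) with every successor in Z. Already a fixed point.
Sat(A[~a U b]) = {m1}

{m1}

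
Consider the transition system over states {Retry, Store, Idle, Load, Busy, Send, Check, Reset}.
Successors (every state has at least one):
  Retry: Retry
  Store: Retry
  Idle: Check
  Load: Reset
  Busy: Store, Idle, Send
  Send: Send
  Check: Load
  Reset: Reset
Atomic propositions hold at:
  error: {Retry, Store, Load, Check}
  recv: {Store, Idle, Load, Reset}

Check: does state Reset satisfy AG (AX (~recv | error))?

Sat(~recv) = {Retry, Busy, Send, Check}
Sat(~recv | error) = {Retry, Store, Load, Busy, Send, Check}
Sat(AX (~recv | error)) = {s : every successor in {Retry, Store, Load, Busy, Send, Check}} = {Retry, Store, Idle, Send, Check}
AG (AX (~recv | error)): greatest fixpoint, start Z0 = {Retry, Store, Idle, Send, Check}, keep only states in Sat with every successor in Z. Z1 = {Retry, Store, Idle, Send}; Z2 = {Retry, Store, Send}; fixed.
Sat(AG (AX (~recv | error))) = {Retry, Store, Send}
Reset ∉ Sat(AG (AX (~recv | error))) = {Retry, Store, Send}, so the formula does not hold at Reset.

No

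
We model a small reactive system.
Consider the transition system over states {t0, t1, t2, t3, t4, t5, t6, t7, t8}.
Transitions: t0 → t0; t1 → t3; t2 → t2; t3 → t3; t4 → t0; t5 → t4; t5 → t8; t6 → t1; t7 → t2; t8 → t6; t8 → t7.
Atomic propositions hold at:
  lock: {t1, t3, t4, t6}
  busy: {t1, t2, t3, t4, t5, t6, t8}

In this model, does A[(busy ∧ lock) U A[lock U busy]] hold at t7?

Sat(busy ∧ lock) = {t1, t3, t4, t6}
A[lock U busy]: least fixpoint, start Z0 = Sat(busy) = {t1, t2, t3, t4, t5, t6, t8}, add states in Sat(lock) with every successor in Z. Already a fixed point.
Sat(A[lock U busy]) = {t1, t2, t3, t4, t5, t6, t8}
A[(busy ∧ lock) U A[lock U busy]]: least fixpoint, start Z0 = Sat(A[lock U busy]) = {t1, t2, t3, t4, t5, t6, t8}, add states in Sat(busy ∧ lock) with every successor in Z. Already a fixed point.
Sat(A[(busy ∧ lock) U A[lock U busy]]) = {t1, t2, t3, t4, t5, t6, t8}
t7 ∉ Sat(A[(busy ∧ lock) U A[lock U busy]]) = {t1, t2, t3, t4, t5, t6, t8}, so the formula does not hold at t7.

No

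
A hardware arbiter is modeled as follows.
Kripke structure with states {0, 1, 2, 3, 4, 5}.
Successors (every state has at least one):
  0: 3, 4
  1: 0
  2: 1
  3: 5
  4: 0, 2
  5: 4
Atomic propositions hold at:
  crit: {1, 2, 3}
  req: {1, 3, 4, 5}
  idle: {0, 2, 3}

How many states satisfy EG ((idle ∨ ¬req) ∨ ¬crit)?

4

Sat(¬req) = {0, 2}
Sat(idle ∨ ¬req) = {0, 2, 3}
Sat(¬crit) = {0, 4, 5}
Sat((idle ∨ ¬req) ∨ ¬crit) = {0, 2, 3, 4, 5}
EG ((idle ∨ ¬req) ∨ ¬crit): greatest fixpoint, start Z0 = {0, 2, 3, 4, 5}, keep only states in Sat with some successor in Z. Z1 = {0, 3, 4, 5}; fixed.
Sat(EG ((idle ∨ ¬req) ∨ ¬crit)) = {0, 3, 4, 5}
|Sat(EG ((idle ∨ ¬req) ∨ ¬crit))| = |{0, 3, 4, 5}| = 4.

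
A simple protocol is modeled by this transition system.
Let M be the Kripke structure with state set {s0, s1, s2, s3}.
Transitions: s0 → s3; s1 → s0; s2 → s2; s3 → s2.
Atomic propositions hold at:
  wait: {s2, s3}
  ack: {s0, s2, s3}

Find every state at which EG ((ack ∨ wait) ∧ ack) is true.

{s0, s2, s3}

Sat(ack ∨ wait) = {s0, s2, s3}
Sat((ack ∨ wait) ∧ ack) = {s0, s2, s3}
EG ((ack ∨ wait) ∧ ack): greatest fixpoint, start Z0 = {s0, s2, s3}, keep only states in Sat with some successor in Z. Already a fixed point.
Sat(EG ((ack ∨ wait) ∧ ack)) = {s0, s2, s3}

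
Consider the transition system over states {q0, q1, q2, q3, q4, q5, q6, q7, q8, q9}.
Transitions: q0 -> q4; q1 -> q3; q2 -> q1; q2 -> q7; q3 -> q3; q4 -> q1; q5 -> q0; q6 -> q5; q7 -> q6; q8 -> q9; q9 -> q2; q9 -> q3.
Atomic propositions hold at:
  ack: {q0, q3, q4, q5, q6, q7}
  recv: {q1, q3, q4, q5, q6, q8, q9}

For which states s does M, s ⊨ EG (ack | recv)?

Sat(ack | recv) = {q0, q1, q3, q4, q5, q6, q7, q8, q9}
EG (ack | recv): greatest fixpoint, start Z0 = {q0, q1, q3, q4, q5, q6, q7, q8, q9}, keep only states in Sat with some successor in Z. Already a fixed point.
Sat(EG (ack | recv)) = {q0, q1, q3, q4, q5, q6, q7, q8, q9}

{q0, q1, q3, q4, q5, q6, q7, q8, q9}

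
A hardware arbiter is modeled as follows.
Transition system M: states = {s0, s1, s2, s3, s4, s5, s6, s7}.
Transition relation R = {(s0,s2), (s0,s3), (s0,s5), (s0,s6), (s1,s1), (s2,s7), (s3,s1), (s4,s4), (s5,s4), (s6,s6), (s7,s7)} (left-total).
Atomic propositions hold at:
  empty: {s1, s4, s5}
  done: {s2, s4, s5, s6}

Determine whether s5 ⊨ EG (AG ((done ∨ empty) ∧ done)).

Sat(done ∨ empty) = {s1, s2, s4, s5, s6}
Sat((done ∨ empty) ∧ done) = {s2, s4, s5, s6}
AG ((done ∨ empty) ∧ done): greatest fixpoint, start Z0 = {s2, s4, s5, s6}, keep only states in Sat with every successor in Z. Z1 = {s4, s5, s6}; fixed.
Sat(AG ((done ∨ empty) ∧ done)) = {s4, s5, s6}
EG (AG ((done ∨ empty) ∧ done)): greatest fixpoint, start Z0 = {s4, s5, s6}, keep only states in Sat with some successor in Z. Already a fixed point.
Sat(EG (AG ((done ∨ empty) ∧ done))) = {s4, s5, s6}
s5 ∈ Sat(EG (AG ((done ∨ empty) ∧ done))) = {s4, s5, s6}, so the formula holds at s5.

Yes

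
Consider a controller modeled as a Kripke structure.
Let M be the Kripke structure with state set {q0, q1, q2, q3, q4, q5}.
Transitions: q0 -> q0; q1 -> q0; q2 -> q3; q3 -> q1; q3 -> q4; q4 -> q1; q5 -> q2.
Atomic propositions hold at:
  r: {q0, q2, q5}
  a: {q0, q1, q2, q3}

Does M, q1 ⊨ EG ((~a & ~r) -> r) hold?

Sat(~a) = {q4, q5}
Sat(~r) = {q1, q3, q4}
Sat(~a & ~r) = {q4}
Sat((~a & ~r) -> r) = {q0, q1, q2, q3, q5}
EG ((~a & ~r) -> r): greatest fixpoint, start Z0 = {q0, q1, q2, q3, q5}, keep only states in Sat with some successor in Z. Already a fixed point.
Sat(EG ((~a & ~r) -> r)) = {q0, q1, q2, q3, q5}
q1 ∈ Sat(EG ((~a & ~r) -> r)) = {q0, q1, q2, q3, q5}, so the formula holds at q1.

Yes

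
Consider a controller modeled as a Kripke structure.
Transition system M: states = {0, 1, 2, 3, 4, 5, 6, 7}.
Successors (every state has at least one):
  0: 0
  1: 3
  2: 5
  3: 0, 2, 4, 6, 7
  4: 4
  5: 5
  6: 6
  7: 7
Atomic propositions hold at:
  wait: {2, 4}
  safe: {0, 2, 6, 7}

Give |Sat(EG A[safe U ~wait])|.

7

Sat(~wait) = {0, 1, 3, 5, 6, 7}
A[safe U ~wait]: least fixpoint, start Z0 = Sat(~wait) = {0, 1, 3, 5, 6, 7}, add states in Sat(safe) with every successor in Z. Z1 = {0, 1, 2, 3, 5, 6, 7}; fixed.
Sat(A[safe U ~wait]) = {0, 1, 2, 3, 5, 6, 7}
EG A[safe U ~wait]: greatest fixpoint, start Z0 = {0, 1, 2, 3, 5, 6, 7}, keep only states in Sat with some successor in Z. Already a fixed point.
Sat(EG A[safe U ~wait]) = {0, 1, 2, 3, 5, 6, 7}
|Sat(EG A[safe U ~wait])| = |{0, 1, 2, 3, 5, 6, 7}| = 7.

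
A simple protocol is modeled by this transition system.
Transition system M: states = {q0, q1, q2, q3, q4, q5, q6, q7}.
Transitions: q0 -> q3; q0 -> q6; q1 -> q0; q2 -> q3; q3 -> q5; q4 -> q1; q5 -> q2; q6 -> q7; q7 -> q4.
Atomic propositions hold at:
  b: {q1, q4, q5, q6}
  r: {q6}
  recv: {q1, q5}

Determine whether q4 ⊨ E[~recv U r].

No

Sat(~recv) = {q0, q2, q3, q4, q6, q7}
E[~recv U r]: least fixpoint, start Z0 = Sat(r) = {q6}, add states in Sat(~recv) with some successor in Z. Z1 = {q0, q6}; fixed.
Sat(E[~recv U r]) = {q0, q6}
q4 ∉ Sat(E[~recv U r]) = {q0, q6}, so the formula does not hold at q4.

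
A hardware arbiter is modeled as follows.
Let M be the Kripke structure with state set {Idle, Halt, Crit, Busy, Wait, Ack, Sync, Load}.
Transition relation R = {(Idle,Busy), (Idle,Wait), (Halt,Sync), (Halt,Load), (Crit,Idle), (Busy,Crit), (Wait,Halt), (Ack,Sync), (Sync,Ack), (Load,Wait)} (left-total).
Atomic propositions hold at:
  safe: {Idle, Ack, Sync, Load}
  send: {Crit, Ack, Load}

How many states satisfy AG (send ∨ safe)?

2

Sat(send ∨ safe) = {Idle, Crit, Ack, Sync, Load}
AG (send ∨ safe): greatest fixpoint, start Z0 = {Idle, Crit, Ack, Sync, Load}, keep only states in Sat with every successor in Z. Z1 = {Crit, Ack, Sync}; Z2 = {Ack, Sync}; fixed.
Sat(AG (send ∨ safe)) = {Ack, Sync}
|Sat(AG (send ∨ safe))| = |{Ack, Sync}| = 2.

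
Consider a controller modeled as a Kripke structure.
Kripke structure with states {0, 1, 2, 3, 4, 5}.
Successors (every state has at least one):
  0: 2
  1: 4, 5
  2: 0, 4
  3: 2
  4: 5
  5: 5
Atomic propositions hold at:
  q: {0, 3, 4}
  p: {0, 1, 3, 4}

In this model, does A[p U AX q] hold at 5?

No

Sat(AX q) = {s : every successor in {0, 3, 4}} = {2}
A[p U AX q]: least fixpoint, start Z0 = Sat(AX q) = {2}, add states in Sat(p) with every successor in Z. Z1 = {0, 2, 3}; fixed.
Sat(A[p U AX q]) = {0, 2, 3}
5 ∉ Sat(A[p U AX q]) = {0, 2, 3}, so the formula does not hold at 5.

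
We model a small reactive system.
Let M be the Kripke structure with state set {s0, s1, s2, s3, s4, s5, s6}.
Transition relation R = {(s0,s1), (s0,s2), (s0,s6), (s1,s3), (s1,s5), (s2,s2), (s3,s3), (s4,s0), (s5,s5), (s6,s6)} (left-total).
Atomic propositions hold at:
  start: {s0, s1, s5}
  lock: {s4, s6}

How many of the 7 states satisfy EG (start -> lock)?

Sat(start -> lock) = {s2, s3, s4, s6}
EG (start -> lock): greatest fixpoint, start Z0 = {s2, s3, s4, s6}, keep only states in Sat with some successor in Z. Z1 = {s2, s3, s6}; fixed.
Sat(EG (start -> lock)) = {s2, s3, s6}
|Sat(EG (start -> lock))| = |{s2, s3, s6}| = 3.

3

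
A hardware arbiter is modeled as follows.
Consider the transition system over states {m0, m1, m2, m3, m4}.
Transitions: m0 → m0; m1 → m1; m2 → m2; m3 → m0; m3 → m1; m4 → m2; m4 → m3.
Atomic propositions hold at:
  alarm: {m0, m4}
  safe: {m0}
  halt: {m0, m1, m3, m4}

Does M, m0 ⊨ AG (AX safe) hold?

Sat(AX safe) = {s : every successor in {m0}} = {m0}
AG (AX safe): greatest fixpoint, start Z0 = {m0}, keep only states in Sat with every successor in Z. Already a fixed point.
Sat(AG (AX safe)) = {m0}
m0 ∈ Sat(AG (AX safe)) = {m0}, so the formula holds at m0.

Yes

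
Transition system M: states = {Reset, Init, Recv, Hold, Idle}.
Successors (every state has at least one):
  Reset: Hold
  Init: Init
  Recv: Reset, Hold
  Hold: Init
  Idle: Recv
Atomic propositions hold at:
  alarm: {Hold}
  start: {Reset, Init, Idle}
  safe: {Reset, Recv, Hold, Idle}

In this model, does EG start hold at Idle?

No

EG start: greatest fixpoint, start Z0 = {Reset, Init, Idle}, keep only states in Sat with some successor in Z. Z1 = {Init}; fixed.
Sat(EG start) = {Init}
Idle ∉ Sat(EG start) = {Init}, so the formula does not hold at Idle.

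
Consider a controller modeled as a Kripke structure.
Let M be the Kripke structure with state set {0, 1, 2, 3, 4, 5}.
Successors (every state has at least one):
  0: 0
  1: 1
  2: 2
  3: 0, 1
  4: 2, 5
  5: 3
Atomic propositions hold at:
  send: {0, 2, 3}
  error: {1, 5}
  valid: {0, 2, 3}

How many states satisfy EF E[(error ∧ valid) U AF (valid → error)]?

4

Sat(error ∧ valid) = ∅
Sat(valid → error) = {1, 4, 5}
AF (valid → error): least fixpoint, start Z0 = {1, 4, 5}, add states with every successor in Z. Already a fixed point.
Sat(AF (valid → error)) = {1, 4, 5}
E[(error ∧ valid) U AF (valid → error)]: least fixpoint, start Z0 = Sat(AF (valid → error)) = {1, 4, 5}, add states in Sat(error ∧ valid) with some successor in Z. Already a fixed point.
Sat(E[(error ∧ valid) U AF (valid → error)]) = {1, 4, 5}
EF E[(error ∧ valid) U AF (valid → error)]: least fixpoint, start Z0 = {1, 4, 5}, add states with some successor in Z. Z1 = {1, 3, 4, 5}; fixed.
Sat(EF E[(error ∧ valid) U AF (valid → error)]) = {1, 3, 4, 5}
|Sat(EF E[(error ∧ valid) U AF (valid → error)])| = |{1, 3, 4, 5}| = 4.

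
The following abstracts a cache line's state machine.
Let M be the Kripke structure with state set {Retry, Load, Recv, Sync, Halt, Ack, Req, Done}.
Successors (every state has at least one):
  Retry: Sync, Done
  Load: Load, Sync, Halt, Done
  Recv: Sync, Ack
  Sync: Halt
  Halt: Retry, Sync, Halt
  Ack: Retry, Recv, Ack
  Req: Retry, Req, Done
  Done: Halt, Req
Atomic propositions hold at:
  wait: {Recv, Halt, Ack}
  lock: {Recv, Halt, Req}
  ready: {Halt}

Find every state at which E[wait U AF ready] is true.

AF ready: least fixpoint, start Z0 = {Halt}, add states with every successor in Z. Z1 = {Sync, Halt}; fixed.
Sat(AF ready) = {Sync, Halt}
E[wait U AF ready]: least fixpoint, start Z0 = Sat(AF ready) = {Sync, Halt}, add states in Sat(wait) with some successor in Z. Z1 = {Recv, Sync, Halt}; Z2 = {Recv, Sync, Halt, Ack}; fixed.
Sat(E[wait U AF ready]) = {Recv, Sync, Halt, Ack}

{Recv, Sync, Halt, Ack}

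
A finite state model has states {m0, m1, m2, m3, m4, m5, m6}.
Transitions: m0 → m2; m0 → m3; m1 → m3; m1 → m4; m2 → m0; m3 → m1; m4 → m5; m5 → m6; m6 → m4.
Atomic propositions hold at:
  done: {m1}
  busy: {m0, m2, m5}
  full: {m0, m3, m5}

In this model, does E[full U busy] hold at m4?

No

E[full U busy]: least fixpoint, start Z0 = Sat(busy) = {m0, m2, m5}, add states in Sat(full) with some successor in Z. Already a fixed point.
Sat(E[full U busy]) = {m0, m2, m5}
m4 ∉ Sat(E[full U busy]) = {m0, m2, m5}, so the formula does not hold at m4.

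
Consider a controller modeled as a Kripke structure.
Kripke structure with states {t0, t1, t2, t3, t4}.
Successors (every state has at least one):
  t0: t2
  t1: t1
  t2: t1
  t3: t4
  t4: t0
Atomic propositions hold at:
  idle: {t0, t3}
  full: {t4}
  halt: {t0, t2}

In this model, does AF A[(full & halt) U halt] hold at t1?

Sat(full & halt) = ∅
A[(full & halt) U halt]: least fixpoint, start Z0 = Sat(halt) = {t0, t2}, add states in Sat(full & halt) with every successor in Z. Already a fixed point.
Sat(A[(full & halt) U halt]) = {t0, t2}
AF A[(full & halt) U halt]: least fixpoint, start Z0 = {t0, t2}, add states with every successor in Z. Z1 = {t0, t2, t4}; Z2 = {t0, t2, t3, t4}; fixed.
Sat(AF A[(full & halt) U halt]) = {t0, t2, t3, t4}
t1 ∉ Sat(AF A[(full & halt) U halt]) = {t0, t2, t3, t4}, so the formula does not hold at t1.

No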